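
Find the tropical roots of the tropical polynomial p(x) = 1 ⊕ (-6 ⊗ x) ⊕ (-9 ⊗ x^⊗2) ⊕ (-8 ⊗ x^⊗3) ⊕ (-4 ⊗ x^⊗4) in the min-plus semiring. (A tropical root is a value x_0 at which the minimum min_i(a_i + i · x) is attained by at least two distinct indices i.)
Roots: {-4, -1, 3, 7}

Each tropical root is a break point of the lower envelope of the lines y = a_i + i · x (there are 5 lines, with slopes 0, 1, ..., 4). Only the lines that attain the minimum somewhere contribute to roots; other lines are dominated. Here the surviving (envelope) indices are i = 4, i = 3, i = 2, i = 1, i = 0.
Intersections between consecutive envelope lines give the roots: for adjacent envelope indices i < j the intersection is x = (a_i − a_j) / (j − i). Reading off the sorted break points: {-4, -1, 3, 7}.
Verification: at each break x_0, at least two indices attain the minimum of min_i(a_i + i · x_0).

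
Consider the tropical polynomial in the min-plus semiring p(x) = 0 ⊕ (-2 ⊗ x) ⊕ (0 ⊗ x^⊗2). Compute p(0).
p(0) = -2

A tropical monomial a ⊗ x^⊗i evaluates to a + i · x. Evaluating each term at x = 0:
  Term 0 contributes 0 + 0 · 0 = 0
  Term 1 contributes -2 + 1 · 0 = -2
  Term 2 contributes 0 + 2 · 0 = 0
p(0) = ⊕ of these = min[0, -2, 0] = -2.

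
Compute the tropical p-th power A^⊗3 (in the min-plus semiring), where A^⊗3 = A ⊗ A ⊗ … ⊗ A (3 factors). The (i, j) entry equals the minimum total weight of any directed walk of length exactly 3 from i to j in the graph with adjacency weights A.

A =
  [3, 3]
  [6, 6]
A^⊗3 =
  [9, 9]
  [12, 12]

Each entry (A^⊗3)_ij equals the minimum over all length-3 walks i = v_0 → v_1 → … → v_3 = j of Σ_t A[v_t][v_{t+1}]. For example, for (i, j) = (0, 1) we minimise over 4 possible intermediate vertex sequences; the minimum is 9, attained along the walk 0 → 0 → 0 → 1.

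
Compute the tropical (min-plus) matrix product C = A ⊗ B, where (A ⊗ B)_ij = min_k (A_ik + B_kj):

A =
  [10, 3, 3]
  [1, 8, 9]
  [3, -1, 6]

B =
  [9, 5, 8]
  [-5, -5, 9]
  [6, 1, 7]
A ⊗ B =
  [-2, -2, 10]
  [3, 3, 9]
  [-6, -6, 8]

Apply the min-plus product entry-by-entry:
  C[0][0] = min over k of (A[0][0] + B[0][0] = 10 + 9 = 19, A[0][1] + B[1][0] = 3 + -5 = -2, A[0][2] + B[2][0] = 3 + 6 = 9) = -2 (attained at k = 1)
  C[0][1] = min over k of (A[0][0] + B[0][1] = 10 + 5 = 15, A[0][1] + B[1][1] = 3 + -5 = -2, A[0][2] + B[2][1] = 3 + 1 = 4) = -2 (attained at k = 1)
  C[0][2] = min over k of (A[0][0] + B[0][2] = 10 + 8 = 18, A[0][1] + B[1][2] = 3 + 9 = 12, A[0][2] + B[2][2] = 3 + 7 = 10) = 10 (attained at k = 2)
  C[1][0] = min over k of (A[1][0] + B[0][0] = 1 + 9 = 10, A[1][1] + B[1][0] = 8 + -5 = 3, A[1][2] + B[2][0] = 9 + 6 = 15) = 3 (attained at k = 1)
  C[1][1] = min over k of (A[1][0] + B[0][1] = 1 + 5 = 6, A[1][1] + B[1][1] = 8 + -5 = 3, A[1][2] + B[2][1] = 9 + 1 = 10) = 3 (attained at k = 1)
  C[1][2] = min over k of (A[1][0] + B[0][2] = 1 + 8 = 9, A[1][1] + B[1][2] = 8 + 9 = 17, A[1][2] + B[2][2] = 9 + 7 = 16) = 9 (attained at k = 0)
  C[2][0] = min over k of (A[2][0] + B[0][0] = 3 + 9 = 12, A[2][1] + B[1][0] = -1 + -5 = -6, A[2][2] + B[2][0] = 6 + 6 = 12) = -6 (attained at k = 1)
  C[2][1] = min over k of (A[2][0] + B[0][1] = 3 + 5 = 8, A[2][1] + B[1][1] = -1 + -5 = -6, A[2][2] + B[2][1] = 6 + 1 = 7) = -6 (attained at k = 1)
  C[2][2] = min over k of (A[2][0] + B[0][2] = 3 + 8 = 11, A[2][1] + B[1][2] = -1 + 9 = 8, A[2][2] + B[2][2] = 6 + 7 = 13) = 8 (attained at k = 1)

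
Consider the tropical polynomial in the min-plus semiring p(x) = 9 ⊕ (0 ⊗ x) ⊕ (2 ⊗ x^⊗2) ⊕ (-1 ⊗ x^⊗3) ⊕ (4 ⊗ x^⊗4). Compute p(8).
p(8) = 8

A tropical monomial a ⊗ x^⊗i evaluates to a + i · x. Evaluating each term at x = 8:
  Term 0 contributes 9 + 0 · 8 = 9
  Term 1 contributes 0 + 1 · 8 = 8
  Term 2 contributes 2 + 2 · 8 = 18
  Term 3 contributes -1 + 3 · 8 = 23
  Term 4 contributes 4 + 4 · 8 = 36
p(8) = ⊕ of these = min[9, 8, 18, 23, 36] = 8.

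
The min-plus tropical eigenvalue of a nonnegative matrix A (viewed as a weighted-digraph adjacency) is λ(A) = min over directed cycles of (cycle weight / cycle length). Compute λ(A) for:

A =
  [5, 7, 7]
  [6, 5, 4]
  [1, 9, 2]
λ(A) = 2

Enumerate directed cycles and compute their means (weight / length). Sample:
  cycle 0 → 0: weight = 5, length = 1, mean = 5/1 ≈ 5.000
  cycle 1 → 1: weight = 5, length = 1, mean = 5/1 ≈ 5.000
  cycle 2 → 2: weight = 2, length = 1, mean = 2/1 ≈ 2.000
  cycle 0 → 1 → 0: weight = 13, length = 2, mean = 13/2 ≈ 6.500
  cycle 0 → 2 → 0: weight = 8, length = 2, mean = 8/2 ≈ 4.000
  cycle 1 → 0 → 1: weight = 13, length = 2, mean = 13/2 ≈ 6.500
Minimum mean = 2.000, attained e.g. along the cycle 2 → 2 with weight 2 and length 1. So λ(A) = 2/1 = 2.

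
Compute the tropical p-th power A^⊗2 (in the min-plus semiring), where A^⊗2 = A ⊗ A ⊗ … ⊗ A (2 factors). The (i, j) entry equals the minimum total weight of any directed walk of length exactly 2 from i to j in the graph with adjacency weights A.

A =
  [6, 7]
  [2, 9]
A^⊗2 =
  [9, 13]
  [8, 9]

Each entry (A^⊗2)_ij equals the minimum over all length-2 walks i = v_0 → v_1 → … → v_2 = j of Σ_t A[v_t][v_{t+1}]. For example, for (i, j) = (0, 1) we minimise over 2 possible intermediate vertex sequences; the minimum is 13, attained along the walk 0 → 0 → 1.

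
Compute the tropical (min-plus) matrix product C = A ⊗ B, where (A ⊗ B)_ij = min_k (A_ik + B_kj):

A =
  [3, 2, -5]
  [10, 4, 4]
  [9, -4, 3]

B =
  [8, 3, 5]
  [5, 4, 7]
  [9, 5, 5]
A ⊗ B =
  [4, 0, 0]
  [9, 8, 9]
  [1, 0, 3]

Apply the min-plus product entry-by-entry:
  C[0][0] = min over k of (A[0][0] + B[0][0] = 3 + 8 = 11, A[0][1] + B[1][0] = 2 + 5 = 7, A[0][2] + B[2][0] = -5 + 9 = 4) = 4 (attained at k = 2)
  C[0][1] = min over k of (A[0][0] + B[0][1] = 3 + 3 = 6, A[0][1] + B[1][1] = 2 + 4 = 6, A[0][2] + B[2][1] = -5 + 5 = 0) = 0 (attained at k = 2)
  C[0][2] = min over k of (A[0][0] + B[0][2] = 3 + 5 = 8, A[0][1] + B[1][2] = 2 + 7 = 9, A[0][2] + B[2][2] = -5 + 5 = 0) = 0 (attained at k = 2)
  C[1][0] = min over k of (A[1][0] + B[0][0] = 10 + 8 = 18, A[1][1] + B[1][0] = 4 + 5 = 9, A[1][2] + B[2][0] = 4 + 9 = 13) = 9 (attained at k = 1)
  C[1][1] = min over k of (A[1][0] + B[0][1] = 10 + 3 = 13, A[1][1] + B[1][1] = 4 + 4 = 8, A[1][2] + B[2][1] = 4 + 5 = 9) = 8 (attained at k = 1)
  C[1][2] = min over k of (A[1][0] + B[0][2] = 10 + 5 = 15, A[1][1] + B[1][2] = 4 + 7 = 11, A[1][2] + B[2][2] = 4 + 5 = 9) = 9 (attained at k = 2)
  C[2][0] = min over k of (A[2][0] + B[0][0] = 9 + 8 = 17, A[2][1] + B[1][0] = -4 + 5 = 1, A[2][2] + B[2][0] = 3 + 9 = 12) = 1 (attained at k = 1)
  C[2][1] = min over k of (A[2][0] + B[0][1] = 9 + 3 = 12, A[2][1] + B[1][1] = -4 + 4 = 0, A[2][2] + B[2][1] = 3 + 5 = 8) = 0 (attained at k = 1)
  C[2][2] = min over k of (A[2][0] + B[0][2] = 9 + 5 = 14, A[2][1] + B[1][2] = -4 + 7 = 3, A[2][2] + B[2][2] = 3 + 5 = 8) = 3 (attained at k = 1)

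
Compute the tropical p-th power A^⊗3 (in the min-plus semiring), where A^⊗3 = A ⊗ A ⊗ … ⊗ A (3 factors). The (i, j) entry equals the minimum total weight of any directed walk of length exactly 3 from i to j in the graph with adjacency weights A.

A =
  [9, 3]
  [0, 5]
A^⊗3 =
  [8, 6]
  [3, 8]

Each entry (A^⊗3)_ij equals the minimum over all length-3 walks i = v_0 → v_1 → … → v_3 = j of Σ_t A[v_t][v_{t+1}]. For example, for (i, j) = (0, 1) we minimise over 4 possible intermediate vertex sequences; the minimum is 6, attained along the walk 0 → 1 → 0 → 1.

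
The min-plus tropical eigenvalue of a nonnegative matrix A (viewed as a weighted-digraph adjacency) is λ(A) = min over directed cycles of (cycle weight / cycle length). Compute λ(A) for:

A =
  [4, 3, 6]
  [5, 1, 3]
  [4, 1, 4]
λ(A) = 1

Enumerate directed cycles and compute their means (weight / length). Sample:
  cycle 0 → 0: weight = 4, length = 1, mean = 4/1 ≈ 4.000
  cycle 1 → 1: weight = 1, length = 1, mean = 1/1 ≈ 1.000
  cycle 2 → 2: weight = 4, length = 1, mean = 4/1 ≈ 4.000
  cycle 0 → 1 → 0: weight = 8, length = 2, mean = 8/2 ≈ 4.000
  cycle 0 → 2 → 0: weight = 10, length = 2, mean = 10/2 ≈ 5.000
  cycle 1 → 0 → 1: weight = 8, length = 2, mean = 8/2 ≈ 4.000
Minimum mean = 1.000, attained e.g. along the cycle 1 → 1 with weight 1 and length 1. So λ(A) = 1/1 = 1.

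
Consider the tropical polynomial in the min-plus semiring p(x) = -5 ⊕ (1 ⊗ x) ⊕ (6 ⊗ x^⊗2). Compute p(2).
p(2) = -5

A tropical monomial a ⊗ x^⊗i evaluates to a + i · x. Evaluating each term at x = 2:
  Term 0 contributes -5 + 0 · 2 = -5
  Term 1 contributes 1 + 1 · 2 = 3
  Term 2 contributes 6 + 2 · 2 = 10
p(2) = ⊕ of these = min[-5, 3, 10] = -5.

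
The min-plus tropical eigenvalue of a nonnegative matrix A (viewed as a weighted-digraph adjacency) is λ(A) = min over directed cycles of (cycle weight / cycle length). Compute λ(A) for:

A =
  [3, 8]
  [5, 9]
λ(A) = 3

Enumerate directed cycles and compute their means (weight / length). Sample:
  cycle 0 → 0: weight = 3, length = 1, mean = 3/1 ≈ 3.000
  cycle 1 → 1: weight = 9, length = 1, mean = 9/1 ≈ 9.000
  cycle 0 → 1 → 0: weight = 13, length = 2, mean = 13/2 ≈ 6.500
  cycle 1 → 0 → 1: weight = 13, length = 2, mean = 13/2 ≈ 6.500
Minimum mean = 3.000, attained e.g. along the cycle 0 → 0 with weight 3 and length 1. So λ(A) = 3/1 = 3.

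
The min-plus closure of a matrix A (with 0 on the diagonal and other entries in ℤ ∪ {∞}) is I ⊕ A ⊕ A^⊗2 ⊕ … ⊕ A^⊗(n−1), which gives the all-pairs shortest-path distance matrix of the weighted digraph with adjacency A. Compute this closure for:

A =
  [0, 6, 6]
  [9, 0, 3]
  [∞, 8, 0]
Closure =
  [0, 6, 6]
  [9, 0, 3]
  [17, 8, 0]

This is the Floyd-Warshall all-pairs shortest-path computation. For each intermediate vertex k = 0, 1, …, 2, update dist[i][j] ← min(dist[i][j], dist[i][k] + dist[k][j]). The final matrix gives, for each (i, j), the minimum total weight of any directed path from i to j (possibly empty when i = j).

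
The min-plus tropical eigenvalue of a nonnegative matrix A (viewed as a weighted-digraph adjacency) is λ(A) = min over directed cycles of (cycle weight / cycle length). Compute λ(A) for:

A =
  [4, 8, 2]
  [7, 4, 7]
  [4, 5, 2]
λ(A) = 2

Enumerate directed cycles and compute their means (weight / length). Sample:
  cycle 0 → 0: weight = 4, length = 1, mean = 4/1 ≈ 4.000
  cycle 1 → 1: weight = 4, length = 1, mean = 4/1 ≈ 4.000
  cycle 2 → 2: weight = 2, length = 1, mean = 2/1 ≈ 2.000
  cycle 0 → 1 → 0: weight = 15, length = 2, mean = 15/2 ≈ 7.500
  cycle 0 → 2 → 0: weight = 6, length = 2, mean = 6/2 ≈ 3.000
  cycle 1 → 0 → 1: weight = 15, length = 2, mean = 15/2 ≈ 7.500
Minimum mean = 2.000, attained e.g. along the cycle 2 → 2 with weight 2 and length 1. So λ(A) = 2/1 = 2.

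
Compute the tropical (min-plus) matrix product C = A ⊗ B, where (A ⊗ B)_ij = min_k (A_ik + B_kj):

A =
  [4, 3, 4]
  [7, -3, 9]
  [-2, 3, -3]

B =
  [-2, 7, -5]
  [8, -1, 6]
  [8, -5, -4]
A ⊗ B =
  [2, -1, -1]
  [5, -4, 2]
  [-4, -8, -7]

Apply the min-plus product entry-by-entry:
  C[0][0] = min over k of (A[0][0] + B[0][0] = 4 + -2 = 2, A[0][1] + B[1][0] = 3 + 8 = 11, A[0][2] + B[2][0] = 4 + 8 = 12) = 2 (attained at k = 0)
  C[0][1] = min over k of (A[0][0] + B[0][1] = 4 + 7 = 11, A[0][1] + B[1][1] = 3 + -1 = 2, A[0][2] + B[2][1] = 4 + -5 = -1) = -1 (attained at k = 2)
  C[0][2] = min over k of (A[0][0] + B[0][2] = 4 + -5 = -1, A[0][1] + B[1][2] = 3 + 6 = 9, A[0][2] + B[2][2] = 4 + -4 = 0) = -1 (attained at k = 0)
  C[1][0] = min over k of (A[1][0] + B[0][0] = 7 + -2 = 5, A[1][1] + B[1][0] = -3 + 8 = 5, A[1][2] + B[2][0] = 9 + 8 = 17) = 5 (attained at k = 0)
  C[1][1] = min over k of (A[1][0] + B[0][1] = 7 + 7 = 14, A[1][1] + B[1][1] = -3 + -1 = -4, A[1][2] + B[2][1] = 9 + -5 = 4) = -4 (attained at k = 1)
  C[1][2] = min over k of (A[1][0] + B[0][2] = 7 + -5 = 2, A[1][1] + B[1][2] = -3 + 6 = 3, A[1][2] + B[2][2] = 9 + -4 = 5) = 2 (attained at k = 0)
  C[2][0] = min over k of (A[2][0] + B[0][0] = -2 + -2 = -4, A[2][1] + B[1][0] = 3 + 8 = 11, A[2][2] + B[2][0] = -3 + 8 = 5) = -4 (attained at k = 0)
  C[2][1] = min over k of (A[2][0] + B[0][1] = -2 + 7 = 5, A[2][1] + B[1][1] = 3 + -1 = 2, A[2][2] + B[2][1] = -3 + -5 = -8) = -8 (attained at k = 2)
  C[2][2] = min over k of (A[2][0] + B[0][2] = -2 + -5 = -7, A[2][1] + B[1][2] = 3 + 6 = 9, A[2][2] + B[2][2] = -3 + -4 = -7) = -7 (attained at k = 0)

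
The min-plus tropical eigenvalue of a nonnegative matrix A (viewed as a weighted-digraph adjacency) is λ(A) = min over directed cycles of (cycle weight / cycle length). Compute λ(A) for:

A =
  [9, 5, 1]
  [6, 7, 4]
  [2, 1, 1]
λ(A) = 1

Enumerate directed cycles and compute their means (weight / length). Sample:
  cycle 0 → 0: weight = 9, length = 1, mean = 9/1 ≈ 9.000
  cycle 1 → 1: weight = 7, length = 1, mean = 7/1 ≈ 7.000
  cycle 2 → 2: weight = 1, length = 1, mean = 1/1 ≈ 1.000
  cycle 0 → 1 → 0: weight = 11, length = 2, mean = 11/2 ≈ 5.500
  cycle 0 → 2 → 0: weight = 3, length = 2, mean = 3/2 ≈ 1.500
  cycle 1 → 0 → 1: weight = 11, length = 2, mean = 11/2 ≈ 5.500
Minimum mean = 1.000, attained e.g. along the cycle 2 → 2 with weight 1 and length 1. So λ(A) = 1/1 = 1.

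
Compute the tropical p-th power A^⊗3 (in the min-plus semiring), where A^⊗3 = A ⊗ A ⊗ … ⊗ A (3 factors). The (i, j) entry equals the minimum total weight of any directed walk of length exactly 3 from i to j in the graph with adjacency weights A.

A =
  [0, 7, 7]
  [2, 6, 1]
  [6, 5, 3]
A^⊗3 =
  [0, 7, 7]
  [2, 9, 7]
  [6, 11, 9]

Each entry (A^⊗3)_ij equals the minimum over all length-3 walks i = v_0 → v_1 → … → v_3 = j of Σ_t A[v_t][v_{t+1}]. For example, for (i, j) = (0, 2) we minimise over 9 possible intermediate vertex sequences; the minimum is 7, attained along the walk 0 → 0 → 0 → 2.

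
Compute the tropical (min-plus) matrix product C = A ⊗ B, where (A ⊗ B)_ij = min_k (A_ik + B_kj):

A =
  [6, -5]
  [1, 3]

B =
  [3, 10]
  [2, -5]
A ⊗ B =
  [-3, -10]
  [4, -2]

Apply the min-plus product entry-by-entry:
  C[0][0] = min over k of (A[0][0] + B[0][0] = 6 + 3 = 9, A[0][1] + B[1][0] = -5 + 2 = -3) = -3 (attained at k = 1)
  C[0][1] = min over k of (A[0][0] + B[0][1] = 6 + 10 = 16, A[0][1] + B[1][1] = -5 + -5 = -10) = -10 (attained at k = 1)
  C[1][0] = min over k of (A[1][0] + B[0][0] = 1 + 3 = 4, A[1][1] + B[1][0] = 3 + 2 = 5) = 4 (attained at k = 0)
  C[1][1] = min over k of (A[1][0] + B[0][1] = 1 + 10 = 11, A[1][1] + B[1][1] = 3 + -5 = -2) = -2 (attained at k = 1)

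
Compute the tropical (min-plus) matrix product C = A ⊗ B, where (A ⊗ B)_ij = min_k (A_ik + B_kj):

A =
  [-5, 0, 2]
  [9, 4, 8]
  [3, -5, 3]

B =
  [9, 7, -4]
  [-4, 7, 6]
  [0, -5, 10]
A ⊗ B =
  [-4, -3, -9]
  [0, 3, 5]
  [-9, -2, -1]

Apply the min-plus product entry-by-entry:
  C[0][0] = min over k of (A[0][0] + B[0][0] = -5 + 9 = 4, A[0][1] + B[1][0] = 0 + -4 = -4, A[0][2] + B[2][0] = 2 + 0 = 2) = -4 (attained at k = 1)
  C[0][1] = min over k of (A[0][0] + B[0][1] = -5 + 7 = 2, A[0][1] + B[1][1] = 0 + 7 = 7, A[0][2] + B[2][1] = 2 + -5 = -3) = -3 (attained at k = 2)
  C[0][2] = min over k of (A[0][0] + B[0][2] = -5 + -4 = -9, A[0][1] + B[1][2] = 0 + 6 = 6, A[0][2] + B[2][2] = 2 + 10 = 12) = -9 (attained at k = 0)
  C[1][0] = min over k of (A[1][0] + B[0][0] = 9 + 9 = 18, A[1][1] + B[1][0] = 4 + -4 = 0, A[1][2] + B[2][0] = 8 + 0 = 8) = 0 (attained at k = 1)
  C[1][1] = min over k of (A[1][0] + B[0][1] = 9 + 7 = 16, A[1][1] + B[1][1] = 4 + 7 = 11, A[1][2] + B[2][1] = 8 + -5 = 3) = 3 (attained at k = 2)
  C[1][2] = min over k of (A[1][0] + B[0][2] = 9 + -4 = 5, A[1][1] + B[1][2] = 4 + 6 = 10, A[1][2] + B[2][2] = 8 + 10 = 18) = 5 (attained at k = 0)
  C[2][0] = min over k of (A[2][0] + B[0][0] = 3 + 9 = 12, A[2][1] + B[1][0] = -5 + -4 = -9, A[2][2] + B[2][0] = 3 + 0 = 3) = -9 (attained at k = 1)
  C[2][1] = min over k of (A[2][0] + B[0][1] = 3 + 7 = 10, A[2][1] + B[1][1] = -5 + 7 = 2, A[2][2] + B[2][1] = 3 + -5 = -2) = -2 (attained at k = 2)
  C[2][2] = min over k of (A[2][0] + B[0][2] = 3 + -4 = -1, A[2][1] + B[1][2] = -5 + 6 = 1, A[2][2] + B[2][2] = 3 + 10 = 13) = -1 (attained at k = 0)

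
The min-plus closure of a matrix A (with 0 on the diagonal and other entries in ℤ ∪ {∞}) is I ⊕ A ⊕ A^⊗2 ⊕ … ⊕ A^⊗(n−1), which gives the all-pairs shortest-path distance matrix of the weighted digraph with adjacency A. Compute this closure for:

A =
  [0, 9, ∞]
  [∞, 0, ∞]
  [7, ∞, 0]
Closure =
  [0, 9, ∞]
  [∞, 0, ∞]
  [7, 16, 0]

This is the Floyd-Warshall all-pairs shortest-path computation. For each intermediate vertex k = 0, 1, …, 2, update dist[i][j] ← min(dist[i][j], dist[i][k] + dist[k][j]). The final matrix gives, for each (i, j), the minimum total weight of any directed path from i to j (possibly empty when i = j).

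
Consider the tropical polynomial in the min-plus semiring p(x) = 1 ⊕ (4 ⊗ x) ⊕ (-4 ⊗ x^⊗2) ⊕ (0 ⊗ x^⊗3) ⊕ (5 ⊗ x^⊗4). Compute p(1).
p(1) = -2

A tropical monomial a ⊗ x^⊗i evaluates to a + i · x. Evaluating each term at x = 1:
  Term 0 contributes 1 + 0 · 1 = 1
  Term 1 contributes 4 + 1 · 1 = 5
  Term 2 contributes -4 + 2 · 1 = -2
  Term 3 contributes 0 + 3 · 1 = 3
  Term 4 contributes 5 + 4 · 1 = 9
p(1) = ⊕ of these = min[1, 5, -2, 3, 9] = -2.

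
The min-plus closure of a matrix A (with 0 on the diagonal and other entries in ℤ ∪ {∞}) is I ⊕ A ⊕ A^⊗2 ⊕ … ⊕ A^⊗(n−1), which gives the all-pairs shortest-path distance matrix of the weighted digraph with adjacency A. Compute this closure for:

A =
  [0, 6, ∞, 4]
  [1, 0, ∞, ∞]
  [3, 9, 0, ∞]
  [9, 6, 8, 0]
Closure =
  [0, 6, 12, 4]
  [1, 0, 13, 5]
  [3, 9, 0, 7]
  [7, 6, 8, 0]

This is the Floyd-Warshall all-pairs shortest-path computation. For each intermediate vertex k = 0, 1, …, 3, update dist[i][j] ← min(dist[i][j], dist[i][k] + dist[k][j]). The final matrix gives, for each (i, j), the minimum total weight of any directed path from i to j (possibly empty when i = j).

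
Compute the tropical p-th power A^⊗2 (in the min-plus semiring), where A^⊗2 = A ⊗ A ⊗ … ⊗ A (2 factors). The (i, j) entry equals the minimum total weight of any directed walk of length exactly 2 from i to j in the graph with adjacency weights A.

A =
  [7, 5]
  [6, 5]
A^⊗2 =
  [11, 10]
  [11, 10]

Each entry (A^⊗2)_ij equals the minimum over all length-2 walks i = v_0 → v_1 → … → v_2 = j of Σ_t A[v_t][v_{t+1}]. For example, for (i, j) = (0, 1) we minimise over 2 possible intermediate vertex sequences; the minimum is 10, attained along the walk 0 → 1 → 1.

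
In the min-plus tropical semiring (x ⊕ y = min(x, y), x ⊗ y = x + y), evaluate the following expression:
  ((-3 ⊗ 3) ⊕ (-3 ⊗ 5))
((-3 ⊗ 3) ⊕ (-3 ⊗ 5)) = 0

Expand innermost to outermost. Recall ⊕ takes the minimum of its arguments and ⊗ takes their sum. Working out the expression ((-3 ⊗ 3) ⊕ (-3 ⊗ 5)) gives 0.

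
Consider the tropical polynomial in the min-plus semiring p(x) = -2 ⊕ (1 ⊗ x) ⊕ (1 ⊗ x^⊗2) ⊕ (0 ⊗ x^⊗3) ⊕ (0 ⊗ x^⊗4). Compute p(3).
p(3) = -2

A tropical monomial a ⊗ x^⊗i evaluates to a + i · x. Evaluating each term at x = 3:
  Term 0 contributes -2 + 0 · 3 = -2
  Term 1 contributes 1 + 1 · 3 = 4
  Term 2 contributes 1 + 2 · 3 = 7
  Term 3 contributes 0 + 3 · 3 = 9
  Term 4 contributes 0 + 4 · 3 = 12
p(3) = ⊕ of these = min[-2, 4, 7, 9, 12] = -2.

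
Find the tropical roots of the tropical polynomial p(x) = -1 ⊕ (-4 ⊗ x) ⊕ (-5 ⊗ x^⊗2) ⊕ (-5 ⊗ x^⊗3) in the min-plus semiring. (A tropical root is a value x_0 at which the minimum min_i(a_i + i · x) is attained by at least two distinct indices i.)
Roots: {0, 1, 3}

Each tropical root is a break point of the lower envelope of the lines y = a_i + i · x (there are 4 lines, with slopes 0, 1, ..., 3). Only the lines that attain the minimum somewhere contribute to roots; other lines are dominated. Here the surviving (envelope) indices are i = 3, i = 2, i = 1, i = 0.
Intersections between consecutive envelope lines give the roots: for adjacent envelope indices i < j the intersection is x = (a_i − a_j) / (j − i). Reading off the sorted break points: {0, 1, 3}.
Verification: at each break x_0, at least two indices attain the minimum of min_i(a_i + i · x_0).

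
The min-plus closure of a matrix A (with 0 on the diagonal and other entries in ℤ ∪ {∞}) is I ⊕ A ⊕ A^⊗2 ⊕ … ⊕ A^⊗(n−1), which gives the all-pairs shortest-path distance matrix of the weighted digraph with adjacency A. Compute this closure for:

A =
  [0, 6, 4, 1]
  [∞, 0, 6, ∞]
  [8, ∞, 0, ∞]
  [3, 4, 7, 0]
Closure =
  [0, 5, 4, 1]
  [14, 0, 6, 15]
  [8, 13, 0, 9]
  [3, 4, 7, 0]

This is the Floyd-Warshall all-pairs shortest-path computation. For each intermediate vertex k = 0, 1, …, 3, update dist[i][j] ← min(dist[i][j], dist[i][k] + dist[k][j]). The final matrix gives, for each (i, j), the minimum total weight of any directed path from i to j (possibly empty when i = j).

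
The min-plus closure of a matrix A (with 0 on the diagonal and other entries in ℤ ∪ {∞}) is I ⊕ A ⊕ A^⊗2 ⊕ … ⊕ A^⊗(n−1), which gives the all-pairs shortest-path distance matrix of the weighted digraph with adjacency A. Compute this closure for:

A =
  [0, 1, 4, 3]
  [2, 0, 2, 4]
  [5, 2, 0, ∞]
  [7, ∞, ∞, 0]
Closure =
  [0, 1, 3, 3]
  [2, 0, 2, 4]
  [4, 2, 0, 6]
  [7, 8, 10, 0]

This is the Floyd-Warshall all-pairs shortest-path computation. For each intermediate vertex k = 0, 1, …, 3, update dist[i][j] ← min(dist[i][j], dist[i][k] + dist[k][j]). The final matrix gives, for each (i, j), the minimum total weight of any directed path from i to j (possibly empty when i = j).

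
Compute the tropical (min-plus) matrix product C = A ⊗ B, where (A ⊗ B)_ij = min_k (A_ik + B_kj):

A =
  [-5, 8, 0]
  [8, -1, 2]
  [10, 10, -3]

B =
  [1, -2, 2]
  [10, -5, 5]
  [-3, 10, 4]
A ⊗ B =
  [-4, -7, -3]
  [-1, -6, 4]
  [-6, 5, 1]

Apply the min-plus product entry-by-entry:
  C[0][0] = min over k of (A[0][0] + B[0][0] = -5 + 1 = -4, A[0][1] + B[1][0] = 8 + 10 = 18, A[0][2] + B[2][0] = 0 + -3 = -3) = -4 (attained at k = 0)
  C[0][1] = min over k of (A[0][0] + B[0][1] = -5 + -2 = -7, A[0][1] + B[1][1] = 8 + -5 = 3, A[0][2] + B[2][1] = 0 + 10 = 10) = -7 (attained at k = 0)
  C[0][2] = min over k of (A[0][0] + B[0][2] = -5 + 2 = -3, A[0][1] + B[1][2] = 8 + 5 = 13, A[0][2] + B[2][2] = 0 + 4 = 4) = -3 (attained at k = 0)
  C[1][0] = min over k of (A[1][0] + B[0][0] = 8 + 1 = 9, A[1][1] + B[1][0] = -1 + 10 = 9, A[1][2] + B[2][0] = 2 + -3 = -1) = -1 (attained at k = 2)
  C[1][1] = min over k of (A[1][0] + B[0][1] = 8 + -2 = 6, A[1][1] + B[1][1] = -1 + -5 = -6, A[1][2] + B[2][1] = 2 + 10 = 12) = -6 (attained at k = 1)
  C[1][2] = min over k of (A[1][0] + B[0][2] = 8 + 2 = 10, A[1][1] + B[1][2] = -1 + 5 = 4, A[1][2] + B[2][2] = 2 + 4 = 6) = 4 (attained at k = 1)
  C[2][0] = min over k of (A[2][0] + B[0][0] = 10 + 1 = 11, A[2][1] + B[1][0] = 10 + 10 = 20, A[2][2] + B[2][0] = -3 + -3 = -6) = -6 (attained at k = 2)
  C[2][1] = min over k of (A[2][0] + B[0][1] = 10 + -2 = 8, A[2][1] + B[1][1] = 10 + -5 = 5, A[2][2] + B[2][1] = -3 + 10 = 7) = 5 (attained at k = 1)
  C[2][2] = min over k of (A[2][0] + B[0][2] = 10 + 2 = 12, A[2][1] + B[1][2] = 10 + 5 = 15, A[2][2] + B[2][2] = -3 + 4 = 1) = 1 (attained at k = 2)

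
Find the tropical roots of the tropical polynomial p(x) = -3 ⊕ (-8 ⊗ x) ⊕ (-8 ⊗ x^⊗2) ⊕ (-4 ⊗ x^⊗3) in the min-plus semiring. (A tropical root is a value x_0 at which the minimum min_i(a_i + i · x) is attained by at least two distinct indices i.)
Roots: {-4, 0, 5}

Each tropical root is a break point of the lower envelope of the lines y = a_i + i · x (there are 4 lines, with slopes 0, 1, ..., 3). Only the lines that attain the minimum somewhere contribute to roots; other lines are dominated. Here the surviving (envelope) indices are i = 3, i = 2, i = 1, i = 0.
Intersections between consecutive envelope lines give the roots: for adjacent envelope indices i < j the intersection is x = (a_i − a_j) / (j − i). Reading off the sorted break points: {-4, 0, 5}.
Verification: at each break x_0, at least two indices attain the minimum of min_i(a_i + i · x_0).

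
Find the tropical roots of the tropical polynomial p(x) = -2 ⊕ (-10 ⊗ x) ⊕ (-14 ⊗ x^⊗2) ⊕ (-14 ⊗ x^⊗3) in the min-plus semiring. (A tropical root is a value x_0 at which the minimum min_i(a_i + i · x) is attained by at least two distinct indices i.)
Roots: {0, 4, 8}

Each tropical root is a break point of the lower envelope of the lines y = a_i + i · x (there are 4 lines, with slopes 0, 1, ..., 3). Only the lines that attain the minimum somewhere contribute to roots; other lines are dominated. Here the surviving (envelope) indices are i = 3, i = 2, i = 1, i = 0.
Intersections between consecutive envelope lines give the roots: for adjacent envelope indices i < j the intersection is x = (a_i − a_j) / (j − i). Reading off the sorted break points: {0, 4, 8}.
Verification: at each break x_0, at least two indices attain the minimum of min_i(a_i + i · x_0).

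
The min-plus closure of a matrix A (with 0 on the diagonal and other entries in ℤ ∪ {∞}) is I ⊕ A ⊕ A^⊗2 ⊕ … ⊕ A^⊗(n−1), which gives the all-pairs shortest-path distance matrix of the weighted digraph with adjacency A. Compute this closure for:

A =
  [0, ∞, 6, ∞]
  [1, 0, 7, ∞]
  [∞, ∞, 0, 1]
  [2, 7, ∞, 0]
Closure =
  [0, 14, 6, 7]
  [1, 0, 7, 8]
  [3, 8, 0, 1]
  [2, 7, 8, 0]

This is the Floyd-Warshall all-pairs shortest-path computation. For each intermediate vertex k = 0, 1, …, 3, update dist[i][j] ← min(dist[i][j], dist[i][k] + dist[k][j]). The final matrix gives, for each (i, j), the minimum total weight of any directed path from i to j (possibly empty when i = j).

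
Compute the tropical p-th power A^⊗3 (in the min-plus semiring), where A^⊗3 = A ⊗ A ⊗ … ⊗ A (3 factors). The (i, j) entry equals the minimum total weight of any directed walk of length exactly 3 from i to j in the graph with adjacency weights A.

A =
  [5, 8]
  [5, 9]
A^⊗3 =
  [15, 18]
  [15, 18]

Each entry (A^⊗3)_ij equals the minimum over all length-3 walks i = v_0 → v_1 → … → v_3 = j of Σ_t A[v_t][v_{t+1}]. For example, for (i, j) = (0, 1) we minimise over 4 possible intermediate vertex sequences; the minimum is 18, attained along the walk 0 → 0 → 0 → 1.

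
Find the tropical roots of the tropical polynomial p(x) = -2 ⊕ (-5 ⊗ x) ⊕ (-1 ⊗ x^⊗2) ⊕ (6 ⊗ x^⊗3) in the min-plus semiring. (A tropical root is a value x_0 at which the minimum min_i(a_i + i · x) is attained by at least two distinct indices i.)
Roots: {-7, -4, 3}

Each tropical root is a break point of the lower envelope of the lines y = a_i + i · x (there are 4 lines, with slopes 0, 1, ..., 3). Only the lines that attain the minimum somewhere contribute to roots; other lines are dominated. Here the surviving (envelope) indices are i = 3, i = 2, i = 1, i = 0.
Intersections between consecutive envelope lines give the roots: for adjacent envelope indices i < j the intersection is x = (a_i − a_j) / (j − i). Reading off the sorted break points: {-7, -4, 3}.
Verification: at each break x_0, at least two indices attain the minimum of min_i(a_i + i · x_0).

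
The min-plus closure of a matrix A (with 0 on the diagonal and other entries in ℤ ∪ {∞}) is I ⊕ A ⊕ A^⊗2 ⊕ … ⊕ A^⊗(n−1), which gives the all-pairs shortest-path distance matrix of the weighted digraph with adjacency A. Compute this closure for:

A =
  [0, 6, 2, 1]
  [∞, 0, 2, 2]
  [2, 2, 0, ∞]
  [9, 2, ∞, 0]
Closure =
  [0, 3, 2, 1]
  [4, 0, 2, 2]
  [2, 2, 0, 3]
  [6, 2, 4, 0]

This is the Floyd-Warshall all-pairs shortest-path computation. For each intermediate vertex k = 0, 1, …, 3, update dist[i][j] ← min(dist[i][j], dist[i][k] + dist[k][j]). The final matrix gives, for each (i, j), the minimum total weight of any directed path from i to j (possibly empty when i = j).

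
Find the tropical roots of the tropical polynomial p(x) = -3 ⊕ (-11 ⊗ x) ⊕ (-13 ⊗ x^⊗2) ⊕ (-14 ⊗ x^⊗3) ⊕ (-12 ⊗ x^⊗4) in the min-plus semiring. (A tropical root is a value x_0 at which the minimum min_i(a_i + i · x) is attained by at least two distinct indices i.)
Roots: {-2, 1, 2, 8}

Each tropical root is a break point of the lower envelope of the lines y = a_i + i · x (there are 5 lines, with slopes 0, 1, ..., 4). Only the lines that attain the minimum somewhere contribute to roots; other lines are dominated. Here the surviving (envelope) indices are i = 4, i = 3, i = 2, i = 1, i = 0.
Intersections between consecutive envelope lines give the roots: for adjacent envelope indices i < j the intersection is x = (a_i − a_j) / (j − i). Reading off the sorted break points: {-2, 1, 2, 8}.
Verification: at each break x_0, at least two indices attain the minimum of min_i(a_i + i · x_0).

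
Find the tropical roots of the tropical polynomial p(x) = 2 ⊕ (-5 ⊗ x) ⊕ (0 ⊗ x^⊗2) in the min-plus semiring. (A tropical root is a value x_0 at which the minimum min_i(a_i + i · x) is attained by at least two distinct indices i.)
Roots: {-5, 7}

Each tropical root is a break point of the lower envelope of the lines y = a_i + i · x (there are 3 lines, with slopes 0, 1, ..., 2). Only the lines that attain the minimum somewhere contribute to roots; other lines are dominated. Here the surviving (envelope) indices are i = 2, i = 1, i = 0.
Intersections between consecutive envelope lines give the roots: for adjacent envelope indices i < j the intersection is x = (a_i − a_j) / (j − i). Reading off the sorted break points: {-5, 7}.
Verification: at each break x_0, at least two indices attain the minimum of min_i(a_i + i · x_0).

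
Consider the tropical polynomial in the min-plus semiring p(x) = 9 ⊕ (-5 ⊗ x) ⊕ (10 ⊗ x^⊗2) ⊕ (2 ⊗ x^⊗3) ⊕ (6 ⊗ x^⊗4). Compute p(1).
p(1) = -4

A tropical monomial a ⊗ x^⊗i evaluates to a + i · x. Evaluating each term at x = 1:
  Term 0 contributes 9 + 0 · 1 = 9
  Term 1 contributes -5 + 1 · 1 = -4
  Term 2 contributes 10 + 2 · 1 = 12
  Term 3 contributes 2 + 3 · 1 = 5
  Term 4 contributes 6 + 4 · 1 = 10
p(1) = ⊕ of these = min[9, -4, 12, 5, 10] = -4.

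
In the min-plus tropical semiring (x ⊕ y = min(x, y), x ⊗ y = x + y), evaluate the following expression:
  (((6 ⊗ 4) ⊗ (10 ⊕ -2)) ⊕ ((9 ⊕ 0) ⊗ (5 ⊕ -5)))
(((6 ⊗ 4) ⊗ (10 ⊕ -2)) ⊕ ((9 ⊕ 0) ⊗ (5 ⊕ -5))) = -5

Expand innermost to outermost. Recall ⊕ takes the minimum of its arguments and ⊗ takes their sum. Working out the expression (((6 ⊗ 4) ⊗ (10 ⊕ -2)) ⊕ ((9 ⊕ 0) ⊗ (5 ⊕ -5))) gives -5.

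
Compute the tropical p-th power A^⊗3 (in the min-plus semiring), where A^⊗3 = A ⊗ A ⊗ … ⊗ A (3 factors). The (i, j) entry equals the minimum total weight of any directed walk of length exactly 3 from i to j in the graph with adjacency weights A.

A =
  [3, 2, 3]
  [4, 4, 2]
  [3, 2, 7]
A^⊗3 =
  [7, 6, 7]
  [8, 7, 6]
  [7, 6, 7]

Each entry (A^⊗3)_ij equals the minimum over all length-3 walks i = v_0 → v_1 → … → v_3 = j of Σ_t A[v_t][v_{t+1}]. For example, for (i, j) = (0, 2) we minimise over 9 possible intermediate vertex sequences; the minimum is 7, attained along the walk 0 → 0 → 1 → 2.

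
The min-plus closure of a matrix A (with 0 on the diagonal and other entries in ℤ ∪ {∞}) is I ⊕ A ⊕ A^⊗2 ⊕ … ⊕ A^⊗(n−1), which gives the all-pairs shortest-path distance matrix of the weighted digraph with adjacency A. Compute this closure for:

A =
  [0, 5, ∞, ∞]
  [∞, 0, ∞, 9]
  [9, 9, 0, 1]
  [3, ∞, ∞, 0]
Closure =
  [0, 5, ∞, 14]
  [12, 0, ∞, 9]
  [4, 9, 0, 1]
  [3, 8, ∞, 0]

This is the Floyd-Warshall all-pairs shortest-path computation. For each intermediate vertex k = 0, 1, …, 3, update dist[i][j] ← min(dist[i][j], dist[i][k] + dist[k][j]). The final matrix gives, for each (i, j), the minimum total weight of any directed path from i to j (possibly empty when i = j).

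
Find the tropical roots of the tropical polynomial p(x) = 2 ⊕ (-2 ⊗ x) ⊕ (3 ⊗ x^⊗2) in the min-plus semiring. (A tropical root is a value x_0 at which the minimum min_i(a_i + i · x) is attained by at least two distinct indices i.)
Roots: {-5, 4}

Each tropical root is a break point of the lower envelope of the lines y = a_i + i · x (there are 3 lines, with slopes 0, 1, ..., 2). Only the lines that attain the minimum somewhere contribute to roots; other lines are dominated. Here the surviving (envelope) indices are i = 2, i = 1, i = 0.
Intersections between consecutive envelope lines give the roots: for adjacent envelope indices i < j the intersection is x = (a_i − a_j) / (j − i). Reading off the sorted break points: {-5, 4}.
Verification: at each break x_0, at least two indices attain the minimum of min_i(a_i + i · x_0).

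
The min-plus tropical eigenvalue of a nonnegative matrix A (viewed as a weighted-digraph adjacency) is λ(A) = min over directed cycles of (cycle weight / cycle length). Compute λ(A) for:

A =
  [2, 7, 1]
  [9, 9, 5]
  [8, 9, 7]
λ(A) = 2

Enumerate directed cycles and compute their means (weight / length). Sample:
  cycle 0 → 0: weight = 2, length = 1, mean = 2/1 ≈ 2.000
  cycle 1 → 1: weight = 9, length = 1, mean = 9/1 ≈ 9.000
  cycle 2 → 2: weight = 7, length = 1, mean = 7/1 ≈ 7.000
  cycle 0 → 1 → 0: weight = 16, length = 2, mean = 16/2 ≈ 8.000
  cycle 0 → 2 → 0: weight = 9, length = 2, mean = 9/2 ≈ 4.500
  cycle 1 → 0 → 1: weight = 16, length = 2, mean = 16/2 ≈ 8.000
Minimum mean = 2.000, attained e.g. along the cycle 0 → 0 with weight 2 and length 1. So λ(A) = 2/1 = 2.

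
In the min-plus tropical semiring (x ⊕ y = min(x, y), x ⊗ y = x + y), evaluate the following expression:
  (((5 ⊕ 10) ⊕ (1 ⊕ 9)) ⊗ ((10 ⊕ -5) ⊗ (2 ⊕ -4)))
(((5 ⊕ 10) ⊕ (1 ⊕ 9)) ⊗ ((10 ⊕ -5) ⊗ (2 ⊕ -4))) = -8

Expand innermost to outermost. Recall ⊕ takes the minimum of its arguments and ⊗ takes their sum. Working out the expression (((5 ⊕ 10) ⊕ (1 ⊕ 9)) ⊗ ((10 ⊕ -5) ⊗ (2 ⊕ -4))) gives -8.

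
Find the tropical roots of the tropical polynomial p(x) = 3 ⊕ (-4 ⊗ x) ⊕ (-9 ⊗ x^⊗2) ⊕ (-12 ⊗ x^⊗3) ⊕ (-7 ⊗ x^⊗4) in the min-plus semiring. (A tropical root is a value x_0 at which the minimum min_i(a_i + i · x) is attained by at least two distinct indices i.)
Roots: {-5, 3, 5, 7}

Each tropical root is a break point of the lower envelope of the lines y = a_i + i · x (there are 5 lines, with slopes 0, 1, ..., 4). Only the lines that attain the minimum somewhere contribute to roots; other lines are dominated. Here the surviving (envelope) indices are i = 4, i = 3, i = 2, i = 1, i = 0.
Intersections between consecutive envelope lines give the roots: for adjacent envelope indices i < j the intersection is x = (a_i − a_j) / (j − i). Reading off the sorted break points: {-5, 3, 5, 7}.
Verification: at each break x_0, at least two indices attain the minimum of min_i(a_i + i · x_0).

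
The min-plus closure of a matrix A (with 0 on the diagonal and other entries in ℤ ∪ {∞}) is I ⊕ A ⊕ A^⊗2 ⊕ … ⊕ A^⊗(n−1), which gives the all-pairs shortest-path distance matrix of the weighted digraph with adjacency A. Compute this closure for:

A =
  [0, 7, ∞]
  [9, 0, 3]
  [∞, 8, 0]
Closure =
  [0, 7, 10]
  [9, 0, 3]
  [17, 8, 0]

This is the Floyd-Warshall all-pairs shortest-path computation. For each intermediate vertex k = 0, 1, …, 2, update dist[i][j] ← min(dist[i][j], dist[i][k] + dist[k][j]). The final matrix gives, for each (i, j), the minimum total weight of any directed path from i to j (possibly empty when i = j).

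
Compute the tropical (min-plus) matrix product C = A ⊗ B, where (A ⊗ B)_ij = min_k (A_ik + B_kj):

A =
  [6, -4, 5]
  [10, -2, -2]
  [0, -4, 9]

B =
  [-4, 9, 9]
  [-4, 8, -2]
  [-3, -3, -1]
A ⊗ B =
  [-8, 2, -6]
  [-6, -5, -4]
  [-8, 4, -6]

Apply the min-plus product entry-by-entry:
  C[0][0] = min over k of (A[0][0] + B[0][0] = 6 + -4 = 2, A[0][1] + B[1][0] = -4 + -4 = -8, A[0][2] + B[2][0] = 5 + -3 = 2) = -8 (attained at k = 1)
  C[0][1] = min over k of (A[0][0] + B[0][1] = 6 + 9 = 15, A[0][1] + B[1][1] = -4 + 8 = 4, A[0][2] + B[2][1] = 5 + -3 = 2) = 2 (attained at k = 2)
  C[0][2] = min over k of (A[0][0] + B[0][2] = 6 + 9 = 15, A[0][1] + B[1][2] = -4 + -2 = -6, A[0][2] + B[2][2] = 5 + -1 = 4) = -6 (attained at k = 1)
  C[1][0] = min over k of (A[1][0] + B[0][0] = 10 + -4 = 6, A[1][1] + B[1][0] = -2 + -4 = -6, A[1][2] + B[2][0] = -2 + -3 = -5) = -6 (attained at k = 1)
  C[1][1] = min over k of (A[1][0] + B[0][1] = 10 + 9 = 19, A[1][1] + B[1][1] = -2 + 8 = 6, A[1][2] + B[2][1] = -2 + -3 = -5) = -5 (attained at k = 2)
  C[1][2] = min over k of (A[1][0] + B[0][2] = 10 + 9 = 19, A[1][1] + B[1][2] = -2 + -2 = -4, A[1][2] + B[2][2] = -2 + -1 = -3) = -4 (attained at k = 1)
  C[2][0] = min over k of (A[2][0] + B[0][0] = 0 + -4 = -4, A[2][1] + B[1][0] = -4 + -4 = -8, A[2][2] + B[2][0] = 9 + -3 = 6) = -8 (attained at k = 1)
  C[2][1] = min over k of (A[2][0] + B[0][1] = 0 + 9 = 9, A[2][1] + B[1][1] = -4 + 8 = 4, A[2][2] + B[2][1] = 9 + -3 = 6) = 4 (attained at k = 1)
  C[2][2] = min over k of (A[2][0] + B[0][2] = 0 + 9 = 9, A[2][1] + B[1][2] = -4 + -2 = -6, A[2][2] + B[2][2] = 9 + -1 = 8) = -6 (attained at k = 1)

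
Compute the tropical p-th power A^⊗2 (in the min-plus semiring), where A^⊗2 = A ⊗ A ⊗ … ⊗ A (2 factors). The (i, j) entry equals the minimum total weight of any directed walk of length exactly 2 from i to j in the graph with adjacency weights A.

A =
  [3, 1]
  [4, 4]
A^⊗2 =
  [5, 4]
  [7, 5]

Each entry (A^⊗2)_ij equals the minimum over all length-2 walks i = v_0 → v_1 → … → v_2 = j of Σ_t A[v_t][v_{t+1}]. For example, for (i, j) = (0, 1) we minimise over 2 possible intermediate vertex sequences; the minimum is 4, attained along the walk 0 → 0 → 1.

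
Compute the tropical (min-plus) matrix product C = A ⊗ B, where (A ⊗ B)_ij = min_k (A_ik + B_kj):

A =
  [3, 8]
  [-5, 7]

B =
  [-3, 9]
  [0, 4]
A ⊗ B =
  [0, 12]
  [-8, 4]

Apply the min-plus product entry-by-entry:
  C[0][0] = min over k of (A[0][0] + B[0][0] = 3 + -3 = 0, A[0][1] + B[1][0] = 8 + 0 = 8) = 0 (attained at k = 0)
  C[0][1] = min over k of (A[0][0] + B[0][1] = 3 + 9 = 12, A[0][1] + B[1][1] = 8 + 4 = 12) = 12 (attained at k = 0)
  C[1][0] = min over k of (A[1][0] + B[0][0] = -5 + -3 = -8, A[1][1] + B[1][0] = 7 + 0 = 7) = -8 (attained at k = 0)
  C[1][1] = min over k of (A[1][0] + B[0][1] = -5 + 9 = 4, A[1][1] + B[1][1] = 7 + 4 = 11) = 4 (attained at k = 0)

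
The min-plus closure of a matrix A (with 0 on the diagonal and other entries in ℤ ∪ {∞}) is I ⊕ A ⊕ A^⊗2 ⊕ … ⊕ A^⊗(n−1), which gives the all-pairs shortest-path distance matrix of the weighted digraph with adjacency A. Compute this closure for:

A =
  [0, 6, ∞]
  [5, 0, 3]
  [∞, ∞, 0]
Closure =
  [0, 6, 9]
  [5, 0, 3]
  [∞, ∞, 0]

This is the Floyd-Warshall all-pairs shortest-path computation. For each intermediate vertex k = 0, 1, …, 2, update dist[i][j] ← min(dist[i][j], dist[i][k] + dist[k][j]). The final matrix gives, for each (i, j), the minimum total weight of any directed path from i to j (possibly empty when i = j).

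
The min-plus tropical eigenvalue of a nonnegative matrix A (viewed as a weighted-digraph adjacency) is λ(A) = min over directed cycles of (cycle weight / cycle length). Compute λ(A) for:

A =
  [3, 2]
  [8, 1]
λ(A) = 1

Enumerate directed cycles and compute their means (weight / length). Sample:
  cycle 0 → 0: weight = 3, length = 1, mean = 3/1 ≈ 3.000
  cycle 1 → 1: weight = 1, length = 1, mean = 1/1 ≈ 1.000
  cycle 0 → 1 → 0: weight = 10, length = 2, mean = 10/2 ≈ 5.000
  cycle 1 → 0 → 1: weight = 10, length = 2, mean = 10/2 ≈ 5.000
Minimum mean = 1.000, attained e.g. along the cycle 1 → 1 with weight 1 and length 1. So λ(A) = 1/1 = 1.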